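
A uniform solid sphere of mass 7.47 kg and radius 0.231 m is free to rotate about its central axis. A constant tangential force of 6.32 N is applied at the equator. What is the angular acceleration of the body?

I = (2/5)MR² = (2/5)(7.47)(0.231)² = 0.1594 kg·m².
τ = F R = (6.32)(0.231) = 1.460 N·m.
Newton's second law for rotation, τ = Iα, gives α = τ/I = 1.460/0.1594 = 9.156 rad/s².

α ≈ 9.16 rad/s²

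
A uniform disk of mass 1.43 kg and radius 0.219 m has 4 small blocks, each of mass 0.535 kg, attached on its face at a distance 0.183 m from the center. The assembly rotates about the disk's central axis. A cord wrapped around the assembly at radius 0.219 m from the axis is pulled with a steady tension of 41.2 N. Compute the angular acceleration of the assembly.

α ≈ 85.2 rad/s²

I_disk = ½MR² = ½(1.43)(0.219)² = 0.03429 kg·m².
I_blocks = 4·m·r² = 4(0.535)(0.183)² = 0.07167 kg·m².
Total I = 0.1060 kg·m².
τ = F r = (41.2)(0.219) = 9.023 N·m.
α = τ/I = 9.023/0.1060 = 85.15 rad/s².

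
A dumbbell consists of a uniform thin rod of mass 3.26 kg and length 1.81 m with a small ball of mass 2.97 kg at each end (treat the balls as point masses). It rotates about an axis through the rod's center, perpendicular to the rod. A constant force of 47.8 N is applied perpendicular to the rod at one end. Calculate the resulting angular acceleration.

α ≈ 7.52 rad/s²

I_rod = (1/12)ML² = (1/12)(3.26)(1.81)² = 0.8900 kg·m².
I_balls = 2·m·(L/2)² = 2(2.97)(0.9050)² = 4.865 kg·m².
Total I = 5.755 kg·m².
τ = F·(L/2) = (47.8)(0.905) = 43.26 N·m.
α = τ/I = 43.26/5.755 = 7.517 rad/s².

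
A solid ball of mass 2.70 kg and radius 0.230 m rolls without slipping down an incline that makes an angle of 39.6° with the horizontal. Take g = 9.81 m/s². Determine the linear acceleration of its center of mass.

Translation along the incline: Mg sinθ − f = Ma.
Rotation about the center: fR = Iα with I = (2/5)MR². No-slip gives a = αR, so f = (I/R²)a = (2/5)M a.
Substituting: Mg sinθ = (1 + 0.4000)Ma, so a = g sinθ/(1 + 0.4000) = (9.81) sin 39.6° / 1.400 = 4.467 m/s².

a ≈ 4.47 m/s²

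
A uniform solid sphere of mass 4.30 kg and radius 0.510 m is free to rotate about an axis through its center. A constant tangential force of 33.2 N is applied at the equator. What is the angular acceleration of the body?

α ≈ 37.8 rad/s²

I = (2/5)MR² = (2/5)(4.30)(0.510)² = 0.4474 kg·m².
τ = F R = (33.2)(0.510) = 16.93 N·m.
Newton's second law for rotation, τ = Iα, gives α = τ/I = 16.93/0.4474 = 37.85 rad/s².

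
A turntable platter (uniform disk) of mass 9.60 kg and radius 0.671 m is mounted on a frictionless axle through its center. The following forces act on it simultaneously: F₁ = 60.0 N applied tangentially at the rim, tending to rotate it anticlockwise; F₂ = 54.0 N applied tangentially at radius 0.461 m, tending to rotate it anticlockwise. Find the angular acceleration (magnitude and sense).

I = ½MR² = (1/2)(9.60)(0.671)² = 2.161 kg·m².
Taking anticlockwise as positive: τ₁ = +(60.0)(0.671) = +40.26 N·m; τ₂ = +(54.0)(0.461) = +24.89 N·m.
Net torque τ = 65.15 N·m.
α = τ/I = 65.15/2.161 = 30.15 rad/s².

α ≈ 30.1 rad/s², anticlockwise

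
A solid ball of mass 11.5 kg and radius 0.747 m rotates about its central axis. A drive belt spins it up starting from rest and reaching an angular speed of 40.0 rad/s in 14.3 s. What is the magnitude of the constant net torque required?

I = (2/5)MR² = (2/5)(11.5)(0.747)² = 2.567 kg·m².
α = Δω/Δt = (40.0 − 0)/14.3 = 2.797 rad/s².
τ = Iα = (2.567)(2.797) = 7.180 N·m.

τ ≈ 7.18 N·m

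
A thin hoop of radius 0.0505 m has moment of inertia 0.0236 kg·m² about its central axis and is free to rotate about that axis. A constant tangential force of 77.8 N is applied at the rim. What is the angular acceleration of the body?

τ = F R = (77.8)(0.0505) = 3.929 N·m.
From τ = Iα: α = 3.929/0.02360 = 166.5 rad/s².

α ≈ 166 rad/s²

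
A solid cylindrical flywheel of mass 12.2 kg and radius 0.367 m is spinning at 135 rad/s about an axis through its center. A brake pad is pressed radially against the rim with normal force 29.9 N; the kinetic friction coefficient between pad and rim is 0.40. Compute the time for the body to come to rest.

t ≈ 25.3 s

I = ½MR² = (1/2)(12.2)(0.367)² = 0.8216 kg·m².
Friction force f = μN = (0.40)(29.9) = 11.96 N at the rim; torque magnitude τ = fR = 4.389 N·m, opposing ω.
|α| = τ/I = 4.389/0.8216 = 5.342 rad/s² (deceleration).
0 = ω₀ − |α|t ⇒ t = ω₀/|α| = 135/5.342 = 25.27 s.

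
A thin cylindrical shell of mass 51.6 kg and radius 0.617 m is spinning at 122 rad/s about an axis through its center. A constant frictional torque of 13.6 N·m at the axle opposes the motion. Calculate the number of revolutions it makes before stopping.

≈ 1710 revolutions

I = MR² = (51.6)(0.617)² = 19.64 kg·m².
The net torque has magnitude 13.6 N·m, opposing ω.
|α| = τ/I = 13.60/19.64 = 0.6923 rad/s² (deceleration).
ω² = ω₀² − 2|α|θ with ω = 0 ⇒ θ = ω₀²/(2|α|) = 10750 rad = 1711 rev.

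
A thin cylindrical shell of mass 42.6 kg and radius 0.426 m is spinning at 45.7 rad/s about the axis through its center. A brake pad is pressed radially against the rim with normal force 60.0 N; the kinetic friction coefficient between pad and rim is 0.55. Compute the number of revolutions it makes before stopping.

I = MR² = (42.6)(0.426)² = 7.731 kg·m².
Friction force f = μN = (0.55)(60.0) = 33.00 N at the rim; torque magnitude τ = fR = 14.06 N·m, opposing ω.
|α| = τ/I = 14.06/7.731 = 1.818 rad/s² (deceleration).
ω² = ω₀² − 2|α|θ with ω = 0 ⇒ θ = ω₀²/(2|α|) = 574.3 rad = 91.40 rev.

≈ 91.4 revolutions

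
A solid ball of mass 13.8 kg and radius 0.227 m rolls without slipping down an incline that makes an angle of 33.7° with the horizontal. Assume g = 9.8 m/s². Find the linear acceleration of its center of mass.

a ≈ 3.88 m/s²

Translation along the incline: Mg sinθ − f = Ma.
Rotation about the center: fR = Iα with I = (2/5)MR². No-slip gives a = αR, so f = (I/R²)a = (2/5)M a.
Substituting: Mg sinθ = (1 + 0.4000)Ma, so a = g sinθ/(1 + 0.4000) = (9.8) sin 33.7° / 1.400 = 3.884 m/s².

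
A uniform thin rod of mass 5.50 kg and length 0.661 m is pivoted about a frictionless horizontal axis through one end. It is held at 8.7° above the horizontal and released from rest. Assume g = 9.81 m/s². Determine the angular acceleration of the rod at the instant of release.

α ≈ 22.0 rad/s²

About the pivot, I = (1/3)ML² = (1/3)(5.50)(0.661)² = 0.8010 kg·m².
The weight acts at the center, a distance L/2 = 0.3305 m from the pivot; τ = Mg(L/2) cos 8.7° = 17.63 N·m.
α = τ/I = 17.63/0.8010 = 22.01 rad/s².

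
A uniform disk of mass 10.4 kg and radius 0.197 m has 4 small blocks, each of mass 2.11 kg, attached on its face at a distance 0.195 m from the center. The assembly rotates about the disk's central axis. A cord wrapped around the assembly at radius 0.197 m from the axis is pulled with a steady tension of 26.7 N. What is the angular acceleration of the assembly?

α ≈ 10.1 rad/s²

I_disk = ½MR² = ½(10.4)(0.197)² = 0.2018 kg·m².
I_blocks = 4·m·r² = 4(2.11)(0.195)² = 0.3209 kg·m².
Total I = 0.5227 kg·m².
τ = F r = (26.7)(0.197) = 5.260 N·m.
α = τ/I = 5.260/0.5227 = 10.06 rad/s².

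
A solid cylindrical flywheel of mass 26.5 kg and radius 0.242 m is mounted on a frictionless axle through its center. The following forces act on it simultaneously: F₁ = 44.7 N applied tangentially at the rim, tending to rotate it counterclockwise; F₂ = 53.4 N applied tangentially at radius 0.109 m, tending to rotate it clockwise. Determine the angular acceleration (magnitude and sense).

α ≈ 6.44 rad/s², counterclockwise

I = ½MR² = (1/2)(26.5)(0.242)² = 0.7760 kg·m².
Taking counterclockwise as positive: τ₁ = +(44.7)(0.242) = +10.82 N·m; τ₂ = −(53.4)(0.109) = −5.821 N·m.
Net torque τ = 4.997 N·m.
α = τ/I = 4.997/0.7760 = 6.439 rad/s².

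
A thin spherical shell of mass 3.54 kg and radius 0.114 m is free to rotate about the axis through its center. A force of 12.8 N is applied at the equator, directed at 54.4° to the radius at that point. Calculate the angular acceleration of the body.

I = (2/3)MR² = (2/3)(3.54)(0.114)² = 0.03067 kg·m².
Only the tangential component produces torque: τ = F R sinθ = (12.8)(0.114) sin 54.4° = 1.186 N·m.
From τ = Iα: α = 1.186/0.03067 = 38.68 rad/s².

α ≈ 38.7 rad/s²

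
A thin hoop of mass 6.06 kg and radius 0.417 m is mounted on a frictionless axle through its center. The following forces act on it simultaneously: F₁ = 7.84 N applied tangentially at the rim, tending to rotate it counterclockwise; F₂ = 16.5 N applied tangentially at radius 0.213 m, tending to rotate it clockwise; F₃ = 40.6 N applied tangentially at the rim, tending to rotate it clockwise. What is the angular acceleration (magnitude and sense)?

α ≈ 16.3 rad/s², clockwise

I = MR² = (6.06)(0.417)² = 1.054 kg·m².
Taking counterclockwise as positive: τ₁ = +(7.84)(0.417) = +3.269 N·m; τ₂ = −(16.5)(0.213) = −3.514 N·m; τ₃ = −(40.6)(0.417) = −16.93 N·m.
Net torque τ = -17.18 N·m.
α = τ/I = -17.18/1.054 = -16.30 rad/s².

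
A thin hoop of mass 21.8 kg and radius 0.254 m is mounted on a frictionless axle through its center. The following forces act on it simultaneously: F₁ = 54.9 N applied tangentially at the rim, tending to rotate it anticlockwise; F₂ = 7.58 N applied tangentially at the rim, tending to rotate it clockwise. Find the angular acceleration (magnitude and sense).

I = MR² = (21.8)(0.254)² = 1.406 kg·m².
Taking anticlockwise as positive: τ₁ = +(54.9)(0.254) = +13.94 N·m; τ₂ = −(7.58)(0.254) = −1.925 N·m.
Net torque τ = 12.02 N·m.
α = τ/I = 12.02/1.406 = 8.546 rad/s².

α ≈ 8.55 rad/s², anticlockwise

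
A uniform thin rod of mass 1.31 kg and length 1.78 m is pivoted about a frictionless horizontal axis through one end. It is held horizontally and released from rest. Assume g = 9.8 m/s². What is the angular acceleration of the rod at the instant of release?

α ≈ 8.26 rad/s²

About the pivot, I = (1/3)ML² = (1/3)(1.31)(1.78)² = 1.384 kg·m².
The weight acts at the center, a distance L/2 = 0.8900 m from the pivot; τ = Mg(L/2) = 11.43 N·m.
α = τ/I = 11.43/1.384 = 8.258 rad/s².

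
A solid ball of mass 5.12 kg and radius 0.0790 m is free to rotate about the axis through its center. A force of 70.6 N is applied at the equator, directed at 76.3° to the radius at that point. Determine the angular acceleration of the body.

α ≈ 424 rad/s²

I = (2/5)MR² = (2/5)(5.12)(0.0790)² = 0.01278 kg·m².
Only the tangential component produces torque: τ = F R sinθ = (70.6)(0.0790) sin 76.3° = 5.419 N·m.
From τ = Iα: α = 5.419/0.01278 = 423.9 rad/s².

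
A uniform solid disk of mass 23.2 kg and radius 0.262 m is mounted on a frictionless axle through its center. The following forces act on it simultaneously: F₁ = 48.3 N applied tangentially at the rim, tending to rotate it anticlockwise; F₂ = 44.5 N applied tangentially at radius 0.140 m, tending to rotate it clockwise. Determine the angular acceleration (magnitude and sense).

I = ½MR² = (1/2)(23.2)(0.262)² = 0.7963 kg·m².
Taking anticlockwise as positive: τ₁ = +(48.3)(0.262) = +12.65 N·m; τ₂ = −(44.5)(0.140) = −6.230 N·m.
Net torque τ = 6.425 N·m.
α = τ/I = 6.425/0.7963 = 8.068 rad/s².

α ≈ 8.07 rad/s², anticlockwise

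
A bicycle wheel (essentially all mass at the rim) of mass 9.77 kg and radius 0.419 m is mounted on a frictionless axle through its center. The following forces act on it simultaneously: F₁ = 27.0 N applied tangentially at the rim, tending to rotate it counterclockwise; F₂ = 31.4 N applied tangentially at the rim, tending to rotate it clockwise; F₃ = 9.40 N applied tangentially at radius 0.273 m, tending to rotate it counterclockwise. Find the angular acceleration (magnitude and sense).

α ≈ 0.421 rad/s², counterclockwise

I = MR² = (9.77)(0.419)² = 1.715 kg·m².
Taking counterclockwise as positive: τ₁ = +(27.0)(0.419) = +11.31 N·m; τ₂ = −(31.4)(0.419) = −13.16 N·m; τ₃ = +(9.40)(0.273) = +2.566 N·m.
Net torque τ = 0.7226 N·m.
α = τ/I = 0.7226/1.715 = 0.4213 rad/s².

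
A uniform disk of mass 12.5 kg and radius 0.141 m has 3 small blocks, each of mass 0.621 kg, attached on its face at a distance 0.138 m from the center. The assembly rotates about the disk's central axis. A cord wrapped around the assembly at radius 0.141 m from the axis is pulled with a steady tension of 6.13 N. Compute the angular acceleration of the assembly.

I_disk = ½MR² = ½(12.5)(0.141)² = 0.1243 kg·m².
I_blocks = 3·m·r² = 3(0.621)(0.138)² = 0.03548 kg·m².
Total I = 0.1597 kg·m².
τ = F r = (6.13)(0.141) = 0.8643 N·m.
α = τ/I = 0.8643/0.1597 = 5.411 rad/s².

α ≈ 5.41 rad/s²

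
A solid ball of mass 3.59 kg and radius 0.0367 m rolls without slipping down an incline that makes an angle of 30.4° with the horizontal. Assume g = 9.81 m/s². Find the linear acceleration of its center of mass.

Translation along the incline: Mg sinθ − f = Ma.
Rotation about the center: fR = Iα with I = (2/5)MR². No-slip gives a = αR, so f = (I/R²)a = (2/5)M a.
Substituting: Mg sinθ = (1 + 0.4000)Ma, so a = g sinθ/(1 + 0.4000) = (9.81) sin 30.4° / 1.400 = 3.546 m/s².

a ≈ 3.55 m/s²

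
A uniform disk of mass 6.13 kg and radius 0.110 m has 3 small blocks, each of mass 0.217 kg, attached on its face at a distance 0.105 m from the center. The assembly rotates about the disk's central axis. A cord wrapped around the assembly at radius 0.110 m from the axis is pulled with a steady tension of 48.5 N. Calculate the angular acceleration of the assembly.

I_disk = ½MR² = ½(6.13)(0.110)² = 0.03709 kg·m².
I_blocks = 3·m·r² = 3(0.217)(0.105)² = 0.007177 kg·m².
Total I = 0.04426 kg·m².
τ = F r = (48.5)(0.110) = 5.335 N·m.
α = τ/I = 5.335/0.04426 = 120.5 rad/s².

α ≈ 121 rad/s²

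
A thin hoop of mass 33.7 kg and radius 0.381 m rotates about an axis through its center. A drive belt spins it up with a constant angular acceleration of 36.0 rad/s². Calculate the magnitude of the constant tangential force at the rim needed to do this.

F ≈ 462 N

I = MR² = (33.7)(0.381)² = 4.892 kg·m².
The required torque is τ = Iα = (4.892)(36.00) = 176.1 N·m.
A tangential force at the rim gives τ = FR, so F = τ/R = 176.1/0.381 = 462.2 N.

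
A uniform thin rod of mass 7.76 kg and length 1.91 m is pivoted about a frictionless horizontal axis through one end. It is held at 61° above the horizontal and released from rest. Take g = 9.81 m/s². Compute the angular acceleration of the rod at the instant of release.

α ≈ 3.74 rad/s²

About the pivot, I = (1/3)ML² = (1/3)(7.76)(1.91)² = 9.436 kg·m².
The weight acts at the center, a distance L/2 = 0.9550 m from the pivot; τ = Mg(L/2) cos 61° = 35.25 N·m.
α = τ/I = 35.25/9.436 = 3.735 rad/s².
(Equivalently α = (3g/(2L)) cos 61° = 3.735 rad/s².)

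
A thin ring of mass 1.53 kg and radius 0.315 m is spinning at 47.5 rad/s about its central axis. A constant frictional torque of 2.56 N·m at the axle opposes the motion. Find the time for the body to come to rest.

I = MR² = (1.53)(0.315)² = 0.1518 kg·m².
The net torque has magnitude 2.56 N·m, opposing ω.
|α| = τ/I = 2.560/0.1518 = 16.86 rad/s² (deceleration).
0 = ω₀ − |α|t ⇒ t = ω₀/|α| = 47.5/16.86 = 2.817 s.

t ≈ 2.82 s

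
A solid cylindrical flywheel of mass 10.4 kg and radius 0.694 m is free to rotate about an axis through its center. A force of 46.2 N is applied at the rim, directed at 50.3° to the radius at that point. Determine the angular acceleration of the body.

α ≈ 9.85 rad/s²

I = ½MR² = (1/2)(10.4)(0.694)² = 2.505 kg·m².
Only the tangential component produces torque: τ = F R sinθ = (46.2)(0.694) sin 50.3° = 24.67 N·m.
Newton's second law for rotation, τ = Iα, gives α = τ/I = 24.67/2.505 = 9.850 rad/s².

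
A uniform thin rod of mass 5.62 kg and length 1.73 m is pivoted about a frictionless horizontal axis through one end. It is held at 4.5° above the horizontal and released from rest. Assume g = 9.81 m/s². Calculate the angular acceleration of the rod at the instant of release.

α ≈ 8.48 rad/s²

About the pivot, I = (1/3)ML² = (1/3)(5.62)(1.73)² = 5.607 kg·m².
The weight acts at the center, a distance L/2 = 0.8650 m from the pivot; τ = Mg(L/2) cos 4.5° = 47.54 N·m.
α = τ/I = 47.54/5.607 = 8.480 rad/s².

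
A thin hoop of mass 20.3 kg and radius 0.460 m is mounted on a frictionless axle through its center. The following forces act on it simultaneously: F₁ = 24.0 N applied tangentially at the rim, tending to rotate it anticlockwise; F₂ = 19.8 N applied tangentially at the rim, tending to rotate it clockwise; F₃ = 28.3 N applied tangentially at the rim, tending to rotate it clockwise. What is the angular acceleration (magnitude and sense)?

α ≈ 2.58 rad/s², clockwise

I = MR² = (20.3)(0.460)² = 4.295 kg·m².
Taking anticlockwise as positive: τ₁ = +(24.0)(0.460) = +11.04 N·m; τ₂ = −(19.8)(0.460) = −9.108 N·m; τ₃ = −(28.3)(0.460) = −13.02 N·m.
Net torque τ = -11.09 N·m.
α = τ/I = -11.09/4.295 = -2.581 rad/s².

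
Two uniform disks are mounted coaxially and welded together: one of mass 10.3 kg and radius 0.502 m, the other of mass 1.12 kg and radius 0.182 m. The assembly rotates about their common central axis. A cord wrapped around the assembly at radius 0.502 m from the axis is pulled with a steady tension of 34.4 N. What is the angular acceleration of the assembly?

I = ½M₁R₁² + ½M₂R₂² = ½(10.3)(0.502)² + ½(1.12)(0.182)² = 1.316 kg·m².
τ = F r = (34.4)(0.502) = 17.27 N·m.
α = τ/I = 17.27/1.316 = 13.12 rad/s².

α ≈ 13.1 rad/s²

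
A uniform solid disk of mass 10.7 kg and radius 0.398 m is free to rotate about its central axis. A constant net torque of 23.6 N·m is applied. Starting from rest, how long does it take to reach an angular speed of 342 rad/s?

I = ½MR² = (1/2)(10.7)(0.398)² = 0.8475 kg·m².
α = τ/I = 23.6/0.8475 = 27.85 rad/s².
ω = αt ⇒ t = ω/α = 342/27.85 = 12.28 s.

t ≈ 12.3 s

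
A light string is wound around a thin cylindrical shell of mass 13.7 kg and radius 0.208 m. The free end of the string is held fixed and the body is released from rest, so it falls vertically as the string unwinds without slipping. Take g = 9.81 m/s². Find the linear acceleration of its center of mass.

a ≈ 4.91 m/s²

Translation: Mg − T = Ma. Rotation about the center: TR = Iα with I = MR².
With a = αR: T = (I/R²)a = M a, so Mg = (1 + 1.000)Ma.
a = g/(1 + 1.000) = 9.81/2.000 = 4.905 m/s².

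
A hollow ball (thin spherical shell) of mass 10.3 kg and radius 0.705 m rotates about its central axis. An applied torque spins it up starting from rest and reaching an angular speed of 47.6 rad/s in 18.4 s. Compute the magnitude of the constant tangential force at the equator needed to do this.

I = (2/3)MR² = (2/3)(10.3)(0.705)² = 3.413 kg·m².
α = Δω/Δt = (47.6 − 0)/18.4 = 2.587 rad/s².
The required torque is τ = Iα = (3.413)(2.587) = 8.829 N·m.
A tangential force at the equator gives τ = FR, so F = τ/R = 8.829/0.705 = 12.52 N.

F ≈ 12.5 N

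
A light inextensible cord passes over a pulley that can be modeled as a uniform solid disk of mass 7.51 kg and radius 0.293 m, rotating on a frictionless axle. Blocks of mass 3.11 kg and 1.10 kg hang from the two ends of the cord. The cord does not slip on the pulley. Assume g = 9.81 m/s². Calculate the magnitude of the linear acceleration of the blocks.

a ≈ 2.48 m/s²

I = ½MR² = (1/2)(7.51)(0.293)² = 0.3224 kg·m².
Heavier block: m₁g − T₁ = m₁a. Lighter block: T₂ − m₂g = m₂a.
Pulley: (T₁ − T₂)R = Iα = I(a/R), so T₁ − T₂ = (I/R²)a = (1/2)M_p a = 3.755·a.
Adding the three: (m₁ − m₂)g = (m₁ + m₂ + 3.755)a, so a = (3.11 − 1.10)(9.81)/(3.11 + 1.10 + 3.755) = 2.476 m/s².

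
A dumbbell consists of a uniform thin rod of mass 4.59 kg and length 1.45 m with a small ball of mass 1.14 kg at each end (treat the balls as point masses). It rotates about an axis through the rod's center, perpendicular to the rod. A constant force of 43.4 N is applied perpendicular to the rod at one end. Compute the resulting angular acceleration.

α ≈ 15.7 rad/s²

I_rod = (1/12)ML² = (1/12)(4.59)(1.45)² = 0.8042 kg·m².
I_balls = 2·m·(L/2)² = 2(1.14)(0.7250)² = 1.198 kg·m².
Total I = 2.003 kg·m².
τ = F·(L/2) = (43.4)(0.725) = 31.46 N·m.
α = τ/I = 31.46/2.003 = 15.71 rad/s².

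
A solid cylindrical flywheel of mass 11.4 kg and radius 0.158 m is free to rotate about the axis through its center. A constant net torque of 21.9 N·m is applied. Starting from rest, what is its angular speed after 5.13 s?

ω ≈ 790 rad/s

I = ½MR² = (1/2)(11.4)(0.158)² = 0.1423 kg·m².
α = τ/I = 21.9/0.1423 = 153.9 rad/s².
ω = ω₀ + αt = 0 + (153.9)(5.13) = 789.5 rad/s.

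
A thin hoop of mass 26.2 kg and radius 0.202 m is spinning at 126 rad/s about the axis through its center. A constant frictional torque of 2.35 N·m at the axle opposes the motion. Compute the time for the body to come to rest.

t ≈ 57.3 s

I = MR² = (26.2)(0.202)² = 1.069 kg·m².
The net torque has magnitude 2.35 N·m, opposing ω.
|α| = τ/I = 2.350/1.069 = 2.198 rad/s² (deceleration).
0 = ω₀ − |α|t ⇒ t = ω₀/|α| = 126/2.198 = 57.32 s.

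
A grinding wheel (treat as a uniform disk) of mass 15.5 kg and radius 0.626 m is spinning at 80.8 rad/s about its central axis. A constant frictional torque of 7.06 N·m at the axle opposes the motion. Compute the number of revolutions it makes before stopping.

≈ 223 revolutions

I = ½MR² = (1/2)(15.5)(0.626)² = 3.037 kg·m².
The net torque has magnitude 7.06 N·m, opposing ω.
|α| = τ/I = 7.060/3.037 = 2.325 rad/s² (deceleration).
ω² = ω₀² − 2|α|θ with ω = 0 ⇒ θ = ω₀²/(2|α|) = 1404 rad = 223.5 rev.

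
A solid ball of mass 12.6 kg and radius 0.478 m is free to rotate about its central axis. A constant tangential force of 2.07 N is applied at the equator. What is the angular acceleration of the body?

α ≈ 0.859 rad/s²

I = (2/5)MR² = (2/5)(12.6)(0.478)² = 1.152 kg·m².
τ = F R = (2.07)(0.478) = 0.9895 N·m.
From τ = Iα: α = 0.9895/1.152 = 0.8592 rad/s².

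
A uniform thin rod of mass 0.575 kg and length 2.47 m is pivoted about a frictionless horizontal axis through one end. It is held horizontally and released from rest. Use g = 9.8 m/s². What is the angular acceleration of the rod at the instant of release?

α ≈ 5.95 rad/s²

About the pivot, I = (1/3)ML² = (1/3)(0.575)(2.47)² = 1.169 kg·m².
The weight acts at the center, a distance L/2 = 1.235 m from the pivot; τ = Mg(L/2) = 6.959 N·m.
α = τ/I = 6.959/1.169 = 5.951 rad/s².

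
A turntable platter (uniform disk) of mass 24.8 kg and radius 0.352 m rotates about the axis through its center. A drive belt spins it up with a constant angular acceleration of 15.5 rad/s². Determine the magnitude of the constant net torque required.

I = ½MR² = (1/2)(24.8)(0.352)² = 1.536 kg·m².
τ = Iα = (1.536)(15.50) = 23.81 N·m.

τ ≈ 23.8 N·m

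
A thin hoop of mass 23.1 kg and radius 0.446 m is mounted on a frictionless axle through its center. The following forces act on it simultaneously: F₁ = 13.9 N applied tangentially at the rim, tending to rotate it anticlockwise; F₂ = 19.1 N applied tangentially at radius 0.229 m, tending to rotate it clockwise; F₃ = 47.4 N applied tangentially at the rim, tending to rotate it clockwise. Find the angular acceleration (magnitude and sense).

α ≈ 4.20 rad/s², clockwise

I = MR² = (23.1)(0.446)² = 4.595 kg·m².
Taking anticlockwise as positive: τ₁ = +(13.9)(0.446) = +6.199 N·m; τ₂ = −(19.1)(0.229) = −4.374 N·m; τ₃ = −(47.4)(0.446) = −21.14 N·m.
Net torque τ = -19.31 N·m.
α = τ/I = -19.31/4.595 = -4.203 rad/s².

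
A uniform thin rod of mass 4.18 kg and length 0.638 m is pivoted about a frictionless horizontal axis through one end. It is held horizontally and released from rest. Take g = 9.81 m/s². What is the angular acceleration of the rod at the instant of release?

α ≈ 23.1 rad/s²

About the pivot, I = (1/3)ML² = (1/3)(4.18)(0.638)² = 0.5671 kg·m².
The weight acts at the center, a distance L/2 = 0.3190 m from the pivot; τ = Mg(L/2) = 13.08 N·m.
α = τ/I = 13.08/0.5671 = 23.06 rad/s².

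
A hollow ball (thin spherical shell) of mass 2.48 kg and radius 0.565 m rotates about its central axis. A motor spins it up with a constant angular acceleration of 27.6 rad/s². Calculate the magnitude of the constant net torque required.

I = (2/3)MR² = (2/3)(2.48)(0.565)² = 0.5278 kg·m².
τ = Iα = (0.5278)(27.60) = 14.57 N·m.

τ ≈ 14.6 N·m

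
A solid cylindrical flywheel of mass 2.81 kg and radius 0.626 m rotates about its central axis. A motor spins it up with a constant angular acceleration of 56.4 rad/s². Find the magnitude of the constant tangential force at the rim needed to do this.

F ≈ 49.6 N

I = ½MR² = (1/2)(2.81)(0.626)² = 0.5506 kg·m².
The required torque is τ = Iα = (0.5506)(56.40) = 31.05 N·m.
A tangential force at the rim gives τ = FR, so F = τ/R = 31.05/0.626 = 49.61 N.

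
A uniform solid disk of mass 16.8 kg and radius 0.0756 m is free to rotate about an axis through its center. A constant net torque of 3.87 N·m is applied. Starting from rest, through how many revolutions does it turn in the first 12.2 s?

I = ½MR² = (1/2)(16.8)(0.0756)² = 0.04801 kg·m².
α = τ/I = 3.87/0.04801 = 80.61 rad/s².
θ = ½αt² = ½(80.61)(12.2)² = 5999 rad.
Revolutions = θ/(2π) = 954.8.

≈ 955 revolutions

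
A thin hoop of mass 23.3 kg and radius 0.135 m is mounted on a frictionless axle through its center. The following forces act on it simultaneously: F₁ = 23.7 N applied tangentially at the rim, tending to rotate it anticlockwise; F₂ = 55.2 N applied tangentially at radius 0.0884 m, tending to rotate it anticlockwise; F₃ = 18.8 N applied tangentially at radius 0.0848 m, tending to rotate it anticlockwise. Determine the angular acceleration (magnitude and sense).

I = MR² = (23.3)(0.135)² = 0.4246 kg·m².
Taking anticlockwise as positive: τ₁ = +(23.7)(0.135) = +3.200 N·m; τ₂ = +(55.2)(0.0884) = +4.880 N·m; τ₃ = +(18.8)(0.0848) = +1.594 N·m.
Net torque τ = 9.673 N·m.
α = τ/I = 9.673/0.4246 = 22.78 rad/s².

α ≈ 22.8 rad/s², anticlockwise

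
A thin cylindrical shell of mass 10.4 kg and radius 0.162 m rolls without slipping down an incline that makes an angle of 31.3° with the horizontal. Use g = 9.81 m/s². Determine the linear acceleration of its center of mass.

a ≈ 2.55 m/s²

Translation along the incline: Mg sinθ − f = Ma.
Rotation about the center: fR = Iα with I = MR². No-slip gives a = αR, so f = (I/R²)a = M a.
Substituting: Mg sinθ = (1 + 1.000)Ma, so a = g sinθ/(1 + 1.000) = (9.81) sin 31.3° / 2.000 = 2.548 m/s².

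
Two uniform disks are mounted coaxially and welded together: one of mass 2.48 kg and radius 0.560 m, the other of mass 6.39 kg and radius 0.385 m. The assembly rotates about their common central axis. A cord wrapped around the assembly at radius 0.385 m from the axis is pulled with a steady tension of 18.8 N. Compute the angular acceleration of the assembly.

I = ½M₁R₁² + ½M₂R₂² = ½(2.48)(0.560)² + ½(6.39)(0.385)² = 0.8624 kg·m².
τ = F r = (18.8)(0.385) = 7.238 N·m.
α = τ/I = 7.238/0.8624 = 8.392 rad/s².

α ≈ 8.39 rad/s²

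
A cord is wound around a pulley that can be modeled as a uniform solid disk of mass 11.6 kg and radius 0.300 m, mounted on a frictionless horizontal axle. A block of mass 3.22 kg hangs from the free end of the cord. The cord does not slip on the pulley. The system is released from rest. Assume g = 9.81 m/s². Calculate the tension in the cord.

T ≈ 20.3 N

I = ½MR² = (1/2)(11.6)(0.300)² = 0.5220 kg·m².
Block: mg − T = ma. Pulley: TR = Iα. No-slip: a = αR, so T = (I/R²)a = 5.800·a.
Then mg = (m + 5.800)a, so a = (3.22)(9.81)/(3.22 + 5.800) = 3.502 m/s².
T = 5.800·a = 20.31 N.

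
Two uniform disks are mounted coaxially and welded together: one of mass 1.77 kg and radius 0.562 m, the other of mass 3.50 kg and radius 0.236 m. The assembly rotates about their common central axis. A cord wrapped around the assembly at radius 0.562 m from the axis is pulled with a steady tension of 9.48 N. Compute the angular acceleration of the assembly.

I = ½M₁R₁² + ½M₂R₂² = ½(1.77)(0.562)² + ½(3.50)(0.236)² = 0.3770 kg·m².
τ = F r = (9.48)(0.562) = 5.328 N·m.
α = τ/I = 5.328/0.3770 = 14.13 rad/s².

α ≈ 14.1 rad/s²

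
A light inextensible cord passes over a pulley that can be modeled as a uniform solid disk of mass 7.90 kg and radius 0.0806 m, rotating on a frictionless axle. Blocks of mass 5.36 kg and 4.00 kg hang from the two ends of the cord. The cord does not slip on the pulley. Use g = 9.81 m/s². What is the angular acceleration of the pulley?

I = ½MR² = (1/2)(7.90)(0.0806)² = 0.02566 kg·m².
Heavier block: m₁g − T₁ = m₁a. Lighter block: T₂ − m₂g = m₂a.
Pulley: (T₁ − T₂)R = Iα = I(a/R), so T₁ − T₂ = (I/R²)a = (1/2)M_p a = 3.950·a.
Adding the three: (m₁ − m₂)g = (m₁ + m₂ + 3.950)a, so a = (5.36 − 4.00)(9.81)/(5.36 + 4.00 + 3.950) = 1.002 m/s².
α = a/R = 1.002/0.0806 = 12.44 rad/s².

α ≈ 12.4 rad/s²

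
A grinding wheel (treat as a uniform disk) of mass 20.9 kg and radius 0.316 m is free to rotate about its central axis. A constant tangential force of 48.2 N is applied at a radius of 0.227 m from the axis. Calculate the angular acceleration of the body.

α ≈ 10.5 rad/s²

I = ½MR² = (1/2)(20.9)(0.316)² = 1.043 kg·m².
τ = F·r = (48.2)(0.227) = 10.94 N·m.
Newton's second law for rotation, τ = Iα, gives α = τ/I = 10.94/1.043 = 10.49 rad/s².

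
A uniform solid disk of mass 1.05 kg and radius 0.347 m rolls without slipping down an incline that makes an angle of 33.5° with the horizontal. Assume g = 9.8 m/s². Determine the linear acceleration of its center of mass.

a ≈ 3.61 m/s²

Translation along the incline: Mg sinθ − f = Ma.
Rotation about the center: fR = Iα with I = ½MR². No-slip gives a = αR, so f = (I/R²)a = (1/2)M a.
Substituting: Mg sinθ = (1 + 0.5000)Ma, so a = g sinθ/(1 + 0.5000) = (9.8) sin 33.5° / 1.500 = 3.606 m/s².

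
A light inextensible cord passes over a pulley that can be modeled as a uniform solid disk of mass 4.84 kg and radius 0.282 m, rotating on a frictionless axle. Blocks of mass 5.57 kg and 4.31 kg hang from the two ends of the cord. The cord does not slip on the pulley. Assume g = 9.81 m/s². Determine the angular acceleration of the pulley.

I = ½MR² = (1/2)(4.84)(0.282)² = 0.1924 kg·m².
Heavier block: m₁g − T₁ = m₁a. Lighter block: T₂ − m₂g = m₂a.
Pulley: (T₁ − T₂)R = Iα = I(a/R), so T₁ − T₂ = (I/R²)a = (1/2)M_p a = 2.420·a.
Adding the three: (m₁ − m₂)g = (m₁ + m₂ + 2.420)a, so a = (5.57 − 4.31)(9.81)/(5.57 + 4.31 + 2.420) = 1.005 m/s².
α = a/R = 1.005/0.282 = 3.564 rad/s².

α ≈ 3.56 rad/s²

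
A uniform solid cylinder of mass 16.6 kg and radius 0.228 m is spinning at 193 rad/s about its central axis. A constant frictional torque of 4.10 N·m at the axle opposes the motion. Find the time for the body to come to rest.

t ≈ 20.3 s

I = ½MR² = (1/2)(16.6)(0.228)² = 0.4315 kg·m².
The net torque has magnitude 4.10 N·m, opposing ω.
|α| = τ/I = 4.100/0.4315 = 9.502 rad/s² (deceleration).
0 = ω₀ − |α|t ⇒ t = ω₀/|α| = 193/9.502 = 20.31 s.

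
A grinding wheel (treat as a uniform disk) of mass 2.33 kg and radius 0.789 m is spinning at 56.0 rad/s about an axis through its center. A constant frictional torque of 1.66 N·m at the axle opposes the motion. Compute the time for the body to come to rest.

t ≈ 24.5 s

I = ½MR² = (1/2)(2.33)(0.789)² = 0.7252 kg·m².
The net torque has magnitude 1.66 N·m, opposing ω.
|α| = τ/I = 1.660/0.7252 = 2.289 rad/s² (deceleration).
0 = ω₀ − |α|t ⇒ t = ω₀/|α| = 56.0/2.289 = 24.47 s.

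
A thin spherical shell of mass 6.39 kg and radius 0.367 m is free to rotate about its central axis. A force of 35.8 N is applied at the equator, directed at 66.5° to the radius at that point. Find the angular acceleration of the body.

I = (2/3)MR² = (2/3)(6.39)(0.367)² = 0.5738 kg·m².
Only the tangential component produces torque: τ = F R sinθ = (35.8)(0.367) sin 66.5° = 12.05 N·m.
From τ = Iα: α = 12.05/0.5738 = 21.00 rad/s².

α ≈ 21.0 rad/s²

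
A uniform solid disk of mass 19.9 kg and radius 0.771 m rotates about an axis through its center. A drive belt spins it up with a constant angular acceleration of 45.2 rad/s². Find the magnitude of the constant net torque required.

τ ≈ 267 N·m

I = ½MR² = (1/2)(19.9)(0.771)² = 5.915 kg·m².
τ = Iα = (5.915)(45.20) = 267.3 N·m.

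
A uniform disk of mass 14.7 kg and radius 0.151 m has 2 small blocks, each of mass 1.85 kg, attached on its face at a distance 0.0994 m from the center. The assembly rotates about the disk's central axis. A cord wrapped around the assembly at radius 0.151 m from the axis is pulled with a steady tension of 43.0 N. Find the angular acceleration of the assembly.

I_disk = ½MR² = ½(14.7)(0.151)² = 0.1676 kg·m².
I_blocks = 2·m·r² = 2(1.85)(0.0994)² = 0.03656 kg·m².
Total I = 0.2041 kg·m².
τ = F r = (43.0)(0.151) = 6.493 N·m.
α = τ/I = 6.493/0.2041 = 31.81 rad/s².

α ≈ 31.8 rad/s²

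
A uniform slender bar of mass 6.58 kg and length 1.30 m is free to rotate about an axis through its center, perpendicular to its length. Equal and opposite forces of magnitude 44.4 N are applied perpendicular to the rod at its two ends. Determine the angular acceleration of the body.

α ≈ 62.3 rad/s²

I = (1/12)ML² = (1/12)(6.58)(1.30)² = 0.9267 kg·m².
The couple gives τ = F·(L/2) + F·(L/2) = F L = (44.4)(1.30) = 57.72 N·m.
Newton's second law for rotation, τ = Iα, gives α = τ/I = 57.72/0.9267 = 62.29 rad/s².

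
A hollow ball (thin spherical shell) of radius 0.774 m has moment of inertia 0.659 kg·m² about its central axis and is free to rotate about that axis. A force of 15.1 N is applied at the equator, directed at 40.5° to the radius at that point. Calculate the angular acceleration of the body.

α ≈ 11.5 rad/s²

Only the tangential component produces torque: τ = F R sinθ = (15.1)(0.774) sin 40.5° = 7.590 N·m.
Newton's second law for rotation, τ = Iα, gives α = τ/I = 7.590/0.6590 = 11.52 rad/s².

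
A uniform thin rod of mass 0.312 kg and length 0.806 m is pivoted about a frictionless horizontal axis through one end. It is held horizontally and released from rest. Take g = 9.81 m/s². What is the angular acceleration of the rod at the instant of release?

About the pivot, I = (1/3)ML² = (1/3)(0.312)(0.806)² = 0.06756 kg·m².
The weight acts at the center, a distance L/2 = 0.4030 m from the pivot; τ = Mg(L/2) = 1.233 N·m.
α = τ/I = 1.233/0.06756 = 18.26 rad/s².
(Equivalently α = (3g/(2L)) = 18.26 rad/s².)

α ≈ 18.3 rad/s²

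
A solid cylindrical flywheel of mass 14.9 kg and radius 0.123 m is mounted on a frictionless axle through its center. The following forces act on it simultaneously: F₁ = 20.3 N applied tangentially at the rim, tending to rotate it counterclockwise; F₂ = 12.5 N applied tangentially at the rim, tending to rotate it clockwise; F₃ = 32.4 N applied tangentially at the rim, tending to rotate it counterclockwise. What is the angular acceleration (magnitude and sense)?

α ≈ 43.9 rad/s², counterclockwise

I = ½MR² = (1/2)(14.9)(0.123)² = 0.1127 kg·m².
Taking counterclockwise as positive: τ₁ = +(20.3)(0.123) = +2.497 N·m; τ₂ = −(12.5)(0.123) = −1.538 N·m; τ₃ = +(32.4)(0.123) = +3.985 N·m.
Net torque τ = 4.945 N·m.
α = τ/I = 4.945/0.1127 = 43.87 rad/s².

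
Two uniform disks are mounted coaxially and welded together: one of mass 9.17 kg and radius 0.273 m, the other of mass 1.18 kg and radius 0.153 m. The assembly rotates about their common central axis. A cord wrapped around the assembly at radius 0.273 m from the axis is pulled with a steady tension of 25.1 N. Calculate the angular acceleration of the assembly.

α ≈ 19.3 rad/s²

I = ½M₁R₁² + ½M₂R₂² = ½(9.17)(0.273)² + ½(1.18)(0.153)² = 0.3555 kg·m².
τ = F r = (25.1)(0.273) = 6.852 N·m.
α = τ/I = 6.852/0.3555 = 19.27 rad/s².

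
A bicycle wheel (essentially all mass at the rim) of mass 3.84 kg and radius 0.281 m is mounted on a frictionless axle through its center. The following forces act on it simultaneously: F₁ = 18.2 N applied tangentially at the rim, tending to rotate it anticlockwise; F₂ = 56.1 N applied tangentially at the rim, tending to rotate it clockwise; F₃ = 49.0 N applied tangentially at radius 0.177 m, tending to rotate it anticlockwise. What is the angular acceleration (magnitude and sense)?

α ≈ 6.52 rad/s², clockwise

I = MR² = (3.84)(0.281)² = 0.3032 kg·m².
Taking anticlockwise as positive: τ₁ = +(18.2)(0.281) = +5.114 N·m; τ₂ = −(56.1)(0.281) = −15.76 N·m; τ₃ = +(49.0)(0.177) = +8.673 N·m.
Net torque τ = -1.977 N·m.
α = τ/I = -1.977/0.3032 = -6.520 rad/s².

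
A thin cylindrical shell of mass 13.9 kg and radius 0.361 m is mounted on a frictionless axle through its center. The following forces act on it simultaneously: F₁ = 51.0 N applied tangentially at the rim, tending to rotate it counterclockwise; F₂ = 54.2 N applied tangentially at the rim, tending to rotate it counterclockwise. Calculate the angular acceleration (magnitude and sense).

I = MR² = (13.9)(0.361)² = 1.811 kg·m².
Taking counterclockwise as positive: τ₁ = +(51.0)(0.361) = +18.41 N·m; τ₂ = +(54.2)(0.361) = +19.57 N·m.
Net torque τ = 37.98 N·m.
α = τ/I = 37.98/1.811 = 20.96 rad/s².

α ≈ 21.0 rad/s², counterclockwise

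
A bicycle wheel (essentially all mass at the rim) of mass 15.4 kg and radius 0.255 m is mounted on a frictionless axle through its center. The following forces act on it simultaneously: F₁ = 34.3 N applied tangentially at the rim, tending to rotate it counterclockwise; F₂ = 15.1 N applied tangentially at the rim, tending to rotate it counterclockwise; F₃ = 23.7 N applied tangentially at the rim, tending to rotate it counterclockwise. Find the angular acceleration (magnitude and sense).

α ≈ 18.6 rad/s², counterclockwise

I = MR² = (15.4)(0.255)² = 1.001 kg·m².
Taking counterclockwise as positive: τ₁ = +(34.3)(0.255) = +8.746 N·m; τ₂ = +(15.1)(0.255) = +3.850 N·m; τ₃ = +(23.7)(0.255) = +6.043 N·m.
Net torque τ = 18.64 N·m.
α = τ/I = 18.64/1.001 = 18.61 rad/s².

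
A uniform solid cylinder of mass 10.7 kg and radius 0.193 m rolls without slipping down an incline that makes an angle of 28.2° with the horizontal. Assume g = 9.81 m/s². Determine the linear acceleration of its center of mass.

a ≈ 3.09 m/s²

Translation along the incline: Mg sinθ − f = Ma.
Rotation about the center: fR = Iα with I = ½MR². No-slip gives a = αR, so f = (I/R²)a = (1/2)M a.
Substituting: Mg sinθ = (1 + 0.5000)Ma, so a = g sinθ/(1 + 0.5000) = (9.81) sin 28.2° / 1.500 = 3.090 m/s².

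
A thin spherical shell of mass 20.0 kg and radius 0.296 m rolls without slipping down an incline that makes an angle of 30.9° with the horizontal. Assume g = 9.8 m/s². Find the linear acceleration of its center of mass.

Translation along the incline: Mg sinθ − f = Ma.
Rotation about the center: fR = Iα with I = (2/3)MR². No-slip gives a = αR, so f = (I/R²)a = (2/3)M a.
Substituting: Mg sinθ = (1 + 0.6667)Ma, so a = g sinθ/(1 + 0.6667) = (9.8) sin 30.9° / 1.667 = 3.020 m/s².

a ≈ 3.02 m/s²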